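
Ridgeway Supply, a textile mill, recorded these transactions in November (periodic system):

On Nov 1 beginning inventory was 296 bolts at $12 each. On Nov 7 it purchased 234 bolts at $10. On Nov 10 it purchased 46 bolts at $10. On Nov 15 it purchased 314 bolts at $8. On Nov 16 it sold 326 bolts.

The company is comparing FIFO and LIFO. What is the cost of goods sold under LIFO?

FIFO COGS: 296 @ $12 + 30 @ $10 = $3,852
LIFO COGS: 314 @ $8 + 12 @ $10 = $2,632

COGS = $2,632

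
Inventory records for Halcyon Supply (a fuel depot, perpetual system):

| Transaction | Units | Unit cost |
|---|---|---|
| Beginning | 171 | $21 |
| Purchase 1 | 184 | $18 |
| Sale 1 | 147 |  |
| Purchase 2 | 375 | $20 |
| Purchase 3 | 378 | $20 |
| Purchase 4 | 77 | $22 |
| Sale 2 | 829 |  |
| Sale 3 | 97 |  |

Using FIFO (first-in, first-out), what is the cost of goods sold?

Sale 1 (147) [FIFO — oldest first]: 147 @ $21 = $3,087
Sale 2 (829) [FIFO — oldest first]: 24 @ $21 + 184 @ $18 + 375 @ $20 + 246 @ $20 = $16,236
Sale 3 (97) [FIFO — oldest first]: 97 @ $20 = $1,940
Total COGS = $3,087 + $16,236 + $1,940 = $21,263
Ending inventory: 35 @ $20 + 77 @ $22 = $2,394

COGS = $21,263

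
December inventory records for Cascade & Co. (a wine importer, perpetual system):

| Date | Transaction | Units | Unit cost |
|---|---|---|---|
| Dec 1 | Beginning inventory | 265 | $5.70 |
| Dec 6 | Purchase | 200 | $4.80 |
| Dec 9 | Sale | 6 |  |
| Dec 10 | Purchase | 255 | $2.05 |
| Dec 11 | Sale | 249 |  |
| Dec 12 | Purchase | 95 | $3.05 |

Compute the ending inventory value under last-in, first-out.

Dec 9, 6 sold [LIFO — newest first]: 6 @ $4.80 = $28.80
Dec 11, 249 sold [LIFO — newest first]: 249 @ $2.05 = $510.45
Total COGS = $28.80 + $510.45 = $539.25
Ending inventory: 265 @ $5.70 + 194 @ $4.80 + 6 @ $2.05 + 95 @ $3.05 = $2,743.75

Ending inventory = $2,743.75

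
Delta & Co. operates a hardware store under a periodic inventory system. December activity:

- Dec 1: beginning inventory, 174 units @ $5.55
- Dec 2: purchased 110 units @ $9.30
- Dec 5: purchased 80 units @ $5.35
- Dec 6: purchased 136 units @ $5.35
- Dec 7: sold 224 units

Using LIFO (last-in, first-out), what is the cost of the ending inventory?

Dec 7, 224 sold [LIFO — newest first]: 136 @ $5.35 + 80 @ $5.35 + 8 @ $9.30 = $1,230.00
Ending inventory: 174 @ $5.55 + 102 @ $9.30 = $1,914.30
Check: goods available $3,144.30 = COGS $1,230.00 + ending $1,914.30

Ending inventory = $1,914.30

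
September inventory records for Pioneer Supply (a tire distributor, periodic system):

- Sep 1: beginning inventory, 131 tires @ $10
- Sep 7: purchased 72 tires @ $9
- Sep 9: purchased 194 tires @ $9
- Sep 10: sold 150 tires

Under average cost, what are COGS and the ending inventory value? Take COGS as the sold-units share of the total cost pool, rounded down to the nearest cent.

Sep 10, sell 150: 150/397 × $3,704.00 → $1,399.49
Ending inventory (cost pool remaining) = $2,304.51
Check: goods available $3,704.00 = COGS $1,399.49 + ending $2,304.51

COGS = $1,399.49; ending inventory = $2,304.51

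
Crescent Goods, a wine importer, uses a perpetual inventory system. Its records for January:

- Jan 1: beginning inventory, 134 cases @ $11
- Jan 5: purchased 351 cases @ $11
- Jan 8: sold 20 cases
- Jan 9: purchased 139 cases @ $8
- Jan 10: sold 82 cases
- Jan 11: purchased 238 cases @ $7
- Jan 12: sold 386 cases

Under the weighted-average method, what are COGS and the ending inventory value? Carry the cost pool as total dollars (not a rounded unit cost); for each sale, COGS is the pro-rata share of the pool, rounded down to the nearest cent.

After Jan 1: 134 on hand, pool $1,474.00 (≈ $11.0000 each)
After Jan 5: 485 on hand, pool $5,335.00 (≈ $11.0000 each)
Jan 8, sell 20: 20/485 × $5,335.00 → $220.00
After Jan 9: 604 on hand, pool $6,227.00 (≈ $10.3096 each)
Jan 10, sell 82: 82/604 × $6,227.00 → $845.38
After Jan 11: 760 on hand, pool $7,047.62 (≈ $9.2732 each)
Jan 12, sell 386: 386/760 × $7,047.62 → $3,579.44
Total COGS = $220.00 + $845.38 + $3,579.44 = $4,644.82
Ending inventory (cost pool remaining) = $3,468.18

COGS = $4,644.82; ending inventory = $3,468.18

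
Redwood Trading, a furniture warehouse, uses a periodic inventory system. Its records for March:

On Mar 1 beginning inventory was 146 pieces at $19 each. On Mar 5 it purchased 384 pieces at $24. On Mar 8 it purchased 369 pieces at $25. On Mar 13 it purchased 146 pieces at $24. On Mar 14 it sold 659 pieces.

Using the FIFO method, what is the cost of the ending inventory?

Mar 14, 659 sold [FIFO — oldest first]: 146 @ $19 + 384 @ $24 + 129 @ $25 = $15,215
Ending inventory: 240 @ $25 + 146 @ $24 = $9,504
Check: goods available $24,719 = COGS $15,215 + ending $9,504

Ending inventory = $9,504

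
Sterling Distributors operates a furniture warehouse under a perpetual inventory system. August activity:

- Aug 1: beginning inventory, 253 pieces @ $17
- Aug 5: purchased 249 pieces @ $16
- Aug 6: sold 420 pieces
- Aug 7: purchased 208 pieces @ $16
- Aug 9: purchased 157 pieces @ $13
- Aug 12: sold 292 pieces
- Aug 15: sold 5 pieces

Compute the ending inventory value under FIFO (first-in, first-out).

Aug 6, 420 sold [FIFO — oldest first]: 253 @ $17 + 167 @ $16 = $6,973
Aug 12, 292 sold [FIFO — oldest first]: 82 @ $16 + 208 @ $16 + 2 @ $13 = $4,666
Aug 15, 5 sold [FIFO — oldest first]: 5 @ $13 = $65
Total COGS = $6,973 + $4,666 + $65 = $11,704
Ending inventory: 150 @ $13 = $1,950

Ending inventory = $1,950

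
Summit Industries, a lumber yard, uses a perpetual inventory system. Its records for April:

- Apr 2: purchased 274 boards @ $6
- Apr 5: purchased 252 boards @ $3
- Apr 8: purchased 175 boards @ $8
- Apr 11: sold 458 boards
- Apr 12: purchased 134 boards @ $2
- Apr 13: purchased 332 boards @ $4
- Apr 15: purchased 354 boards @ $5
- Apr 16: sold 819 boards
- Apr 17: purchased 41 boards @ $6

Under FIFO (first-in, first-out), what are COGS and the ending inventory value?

Apr 11, 458 sold [FIFO — oldest first]: 274 @ $6 + 184 @ $3 = $2,196
Apr 16, 819 sold [FIFO — oldest first]: 68 @ $3 + 175 @ $8 + 134 @ $2 + 332 @ $4 + 110 @ $5 = $3,750
Total COGS = $2,196 + $3,750 = $5,946
Ending inventory: 244 @ $5 + 41 @ $6 = $1,466
Check: goods available $7,412 = COGS $5,946 + ending $1,466

COGS = $5,946; ending inventory = $1,466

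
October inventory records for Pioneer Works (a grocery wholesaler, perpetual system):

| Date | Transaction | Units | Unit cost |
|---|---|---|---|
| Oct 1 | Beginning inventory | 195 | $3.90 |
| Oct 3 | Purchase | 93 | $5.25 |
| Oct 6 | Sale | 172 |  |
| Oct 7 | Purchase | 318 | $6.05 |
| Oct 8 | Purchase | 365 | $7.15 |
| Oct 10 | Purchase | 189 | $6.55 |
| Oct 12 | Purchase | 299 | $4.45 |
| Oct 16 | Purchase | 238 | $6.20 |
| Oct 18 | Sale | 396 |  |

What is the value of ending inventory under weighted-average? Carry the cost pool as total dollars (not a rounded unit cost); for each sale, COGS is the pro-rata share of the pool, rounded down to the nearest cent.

After Oct 1: 195 on hand, pool $760.50 (≈ $3.9000 each)
After Oct 3: 288 on hand, pool $1,248.75 (≈ $4.3359 each)
Oct 6, sell 172: 172/288 × $1,248.75 → $745.78
After Oct 7: 434 on hand, pool $2,426.87 (≈ $5.5919 each)
After Oct 8: 799 on hand, pool $5,036.62 (≈ $6.3037 each)
After Oct 10: 988 on hand, pool $6,274.57 (≈ $6.3508 each)
After Oct 12: 1287 on hand, pool $7,605.12 (≈ $5.9092 each)
After Oct 16: 1525 on hand, pool $9,080.72 (≈ $5.9546 each)
Oct 18, sell 396: 396/1525 × $9,080.72 → $2,358.00
Total COGS = $745.78 + $2,358.00 = $3,103.78
Ending inventory (cost pool remaining) = $6,722.72

Ending inventory = $6,722.72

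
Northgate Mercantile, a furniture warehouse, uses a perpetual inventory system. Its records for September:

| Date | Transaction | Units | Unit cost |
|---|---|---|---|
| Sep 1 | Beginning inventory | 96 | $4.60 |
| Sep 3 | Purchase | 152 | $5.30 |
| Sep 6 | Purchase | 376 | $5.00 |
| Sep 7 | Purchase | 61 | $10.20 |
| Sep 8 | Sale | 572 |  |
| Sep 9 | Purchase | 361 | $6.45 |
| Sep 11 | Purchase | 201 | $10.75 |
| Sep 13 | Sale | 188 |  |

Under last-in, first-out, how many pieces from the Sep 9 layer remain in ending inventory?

361

Sep 8, 572 sold [LIFO — newest first]: 61 @ $10.20 + 376 @ $5.00 + 135 @ $5.30 = $3,217.70
Sep 13, 188 sold [LIFO — newest first]: 188 @ $10.75 = $2,021.00
Total COGS = $3,217.70 + $2,021.00 = $5,238.70
Ending inventory: 96 @ $4.60 + 17 @ $5.30 + 361 @ $6.45 + 13 @ $10.75 = $2,999.90
Check: goods available $8,238.60 = COGS $5,238.70 + ending $2,999.90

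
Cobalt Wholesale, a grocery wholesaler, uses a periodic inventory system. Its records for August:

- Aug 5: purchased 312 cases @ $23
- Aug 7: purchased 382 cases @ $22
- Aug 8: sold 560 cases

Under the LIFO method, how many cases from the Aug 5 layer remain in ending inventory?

Aug 8, 560 sold [LIFO — newest first]: 382 @ $22 + 178 @ $23 = $12,498
Ending inventory: 134 @ $23 = $3,082

134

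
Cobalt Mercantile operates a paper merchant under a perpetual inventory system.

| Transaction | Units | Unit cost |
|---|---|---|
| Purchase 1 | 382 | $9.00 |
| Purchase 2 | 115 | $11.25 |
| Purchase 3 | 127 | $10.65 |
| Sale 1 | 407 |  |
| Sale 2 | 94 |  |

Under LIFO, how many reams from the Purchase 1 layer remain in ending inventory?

123

Sale 1 (407) [LIFO — newest first]: 127 @ $10.65 + 115 @ $11.25 + 165 @ $9.00 = $4,131.30
Sale 2 (94) [LIFO — newest first]: 94 @ $9.00 = $846.00
Total COGS = $4,131.30 + $846.00 = $4,977.30
Ending inventory: 123 @ $9.00 = $1,107.00
Check: goods available $6,084.30 = COGS $4,977.30 + ending $1,107.00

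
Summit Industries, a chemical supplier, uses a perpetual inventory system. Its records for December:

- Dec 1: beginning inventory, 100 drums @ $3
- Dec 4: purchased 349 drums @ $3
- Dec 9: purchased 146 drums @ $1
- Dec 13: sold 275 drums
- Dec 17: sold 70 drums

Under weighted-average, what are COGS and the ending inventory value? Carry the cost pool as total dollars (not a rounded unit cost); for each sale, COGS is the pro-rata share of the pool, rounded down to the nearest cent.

After Dec 1: 100 on hand, pool $300.00 (≈ $3.0000 each)
After Dec 4: 449 on hand, pool $1,347.00 (≈ $3.0000 each)
After Dec 9: 595 on hand, pool $1,493.00 (≈ $2.5092 each)
Dec 13, sell 275: 275/595 × $1,493.00 → $690.04
Dec 17, sell 70: 70/320 × $802.96 → $175.64
Total COGS = $690.04 + $175.64 = $865.68
Ending inventory (cost pool remaining) = $627.32

COGS = $865.68; ending inventory = $627.32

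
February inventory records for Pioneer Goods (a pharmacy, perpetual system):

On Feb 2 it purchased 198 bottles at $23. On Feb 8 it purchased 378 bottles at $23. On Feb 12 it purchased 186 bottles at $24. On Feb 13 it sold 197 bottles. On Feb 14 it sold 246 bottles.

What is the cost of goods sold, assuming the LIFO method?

COGS = $10,375

Feb 13, 197 sold [LIFO — newest first]: 186 @ $24 + 11 @ $23 = $4,717
Feb 14, 246 sold [LIFO — newest first]: 246 @ $23 = $5,658
Total COGS = $4,717 + $5,658 = $10,375
Ending inventory: 198 @ $23 + 121 @ $23 = $7,337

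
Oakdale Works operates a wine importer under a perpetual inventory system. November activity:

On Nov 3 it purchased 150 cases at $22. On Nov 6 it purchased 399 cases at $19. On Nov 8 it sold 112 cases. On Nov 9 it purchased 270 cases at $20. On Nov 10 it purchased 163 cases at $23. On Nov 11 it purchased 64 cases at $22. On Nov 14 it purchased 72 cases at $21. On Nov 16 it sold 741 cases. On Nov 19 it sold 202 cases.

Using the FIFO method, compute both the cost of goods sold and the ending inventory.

COGS = $21,627; ending inventory = $1,323

Nov 8, 112 sold [FIFO — oldest first]: 112 @ $22 = $2,464
Nov 16, 741 sold [FIFO — oldest first]: 38 @ $22 + 399 @ $19 + 270 @ $20 + 34 @ $23 = $14,599
Nov 19, 202 sold [FIFO — oldest first]: 129 @ $23 + 64 @ $22 + 9 @ $21 = $4,564
Total COGS = $2,464 + $14,599 + $4,564 = $21,627
Ending inventory: 63 @ $21 = $1,323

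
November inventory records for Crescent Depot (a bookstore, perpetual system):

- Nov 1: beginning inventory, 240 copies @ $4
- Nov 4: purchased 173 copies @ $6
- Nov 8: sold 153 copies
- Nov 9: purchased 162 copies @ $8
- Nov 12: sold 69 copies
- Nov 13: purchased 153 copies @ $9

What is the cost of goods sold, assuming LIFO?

Nov 8, 153 sold [LIFO — newest first]: 153 @ $6 = $918
Nov 12, 69 sold [LIFO — newest first]: 69 @ $8 = $552
Total COGS = $918 + $552 = $1,470
Ending inventory: 240 @ $4 + 20 @ $6 + 93 @ $8 + 153 @ $9 = $3,201

COGS = $1,470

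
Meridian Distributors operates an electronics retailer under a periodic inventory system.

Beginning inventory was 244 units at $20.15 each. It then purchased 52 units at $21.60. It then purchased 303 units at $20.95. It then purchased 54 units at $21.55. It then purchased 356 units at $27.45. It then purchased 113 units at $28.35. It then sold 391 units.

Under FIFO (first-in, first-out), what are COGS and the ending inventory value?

COGS = $8,030.05; ending inventory = $18,497.05

Sale 1 (391) [FIFO — oldest first]: 244 @ $20.15 + 52 @ $21.60 + 95 @ $20.95 = $8,030.05
Ending inventory: 208 @ $20.95 + 54 @ $21.55 + 356 @ $27.45 + 113 @ $28.35 = $18,497.05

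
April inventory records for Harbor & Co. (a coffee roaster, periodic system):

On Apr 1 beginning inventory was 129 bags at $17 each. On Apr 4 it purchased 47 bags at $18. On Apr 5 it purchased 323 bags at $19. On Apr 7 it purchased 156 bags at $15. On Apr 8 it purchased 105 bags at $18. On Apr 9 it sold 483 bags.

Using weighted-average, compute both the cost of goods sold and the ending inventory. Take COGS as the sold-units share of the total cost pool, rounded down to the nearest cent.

COGS = $8,519.86; ending inventory = $4,886.14

Apr 9, sell 483: 483/760 × $13,406.00 → $8,519.86
Ending inventory (cost pool remaining) = $4,886.14
Check: goods available $13,406.00 = COGS $8,519.86 + ending $4,886.14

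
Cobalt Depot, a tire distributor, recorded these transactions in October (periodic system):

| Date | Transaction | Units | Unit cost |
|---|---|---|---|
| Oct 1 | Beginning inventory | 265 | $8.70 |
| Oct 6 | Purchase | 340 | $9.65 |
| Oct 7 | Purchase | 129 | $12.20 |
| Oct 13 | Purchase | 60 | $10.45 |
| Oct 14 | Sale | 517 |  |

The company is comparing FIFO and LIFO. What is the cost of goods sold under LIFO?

COGS = $5,366.00

FIFO COGS: 265 @ $8.70 + 252 @ $9.65 = $4,737.30
LIFO COGS: 60 @ $10.45 + 129 @ $12.20 + 328 @ $9.65 = $5,366.00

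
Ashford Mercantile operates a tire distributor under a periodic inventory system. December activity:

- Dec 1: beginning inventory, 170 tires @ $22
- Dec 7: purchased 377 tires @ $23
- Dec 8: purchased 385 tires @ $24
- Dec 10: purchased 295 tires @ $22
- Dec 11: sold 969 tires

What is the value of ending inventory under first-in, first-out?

Dec 11, 969 sold [FIFO — oldest first]: 170 @ $22 + 377 @ $23 + 385 @ $24 + 37 @ $22 = $22,465
Ending inventory: 258 @ $22 = $5,676
Check: goods available $28,141 = COGS $22,465 + ending $5,676

Ending inventory = $5,676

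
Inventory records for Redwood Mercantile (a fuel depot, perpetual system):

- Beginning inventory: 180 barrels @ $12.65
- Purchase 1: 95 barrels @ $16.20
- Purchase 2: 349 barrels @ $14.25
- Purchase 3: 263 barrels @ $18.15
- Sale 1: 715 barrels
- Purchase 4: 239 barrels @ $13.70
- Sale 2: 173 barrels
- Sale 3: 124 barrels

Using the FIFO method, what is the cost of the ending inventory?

Sale 1 (715) [FIFO — oldest first]: 180 @ $12.65 + 95 @ $16.20 + 349 @ $14.25 + 91 @ $18.15 = $10,440.90
Sale 2 (173) [FIFO — oldest first]: 172 @ $18.15 + 1 @ $13.70 = $3,135.50
Sale 3 (124) [FIFO — oldest first]: 124 @ $13.70 = $1,698.80
Total COGS = $10,440.90 + $3,135.50 + $1,698.80 = $15,275.20
Ending inventory: 114 @ $13.70 = $1,561.80

Ending inventory = $1,561.80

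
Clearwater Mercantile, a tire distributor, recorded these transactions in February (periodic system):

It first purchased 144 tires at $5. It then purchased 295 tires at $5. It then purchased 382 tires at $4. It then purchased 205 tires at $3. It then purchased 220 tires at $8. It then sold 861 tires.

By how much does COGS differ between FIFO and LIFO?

$330

FIFO COGS: 144 @ $5 + 295 @ $5 + 382 @ $4 + 40 @ $3 = $3,843
LIFO COGS: 220 @ $8 + 205 @ $3 + 382 @ $4 + 54 @ $5 = $4,173
Difference = |$3,843 − $4,173| = $330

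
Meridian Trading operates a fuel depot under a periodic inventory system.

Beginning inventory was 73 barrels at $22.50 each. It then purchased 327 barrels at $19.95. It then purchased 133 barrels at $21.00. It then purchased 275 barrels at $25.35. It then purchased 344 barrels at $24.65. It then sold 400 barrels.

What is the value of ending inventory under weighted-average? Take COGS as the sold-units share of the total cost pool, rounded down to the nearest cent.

Ending inventory = $17,239.87

Sale 1, sell 400: 400/1152 × $26,410.00 → $9,170.13
Ending inventory (cost pool remaining) = $17,239.87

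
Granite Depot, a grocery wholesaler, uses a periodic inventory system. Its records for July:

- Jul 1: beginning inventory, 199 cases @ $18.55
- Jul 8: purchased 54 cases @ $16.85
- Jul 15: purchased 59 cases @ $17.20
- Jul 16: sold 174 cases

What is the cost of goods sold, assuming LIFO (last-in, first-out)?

COGS = $3,056.25

Jul 16, 174 sold [LIFO — newest first]: 59 @ $17.20 + 54 @ $16.85 + 61 @ $18.55 = $3,056.25
Ending inventory: 138 @ $18.55 = $2,559.90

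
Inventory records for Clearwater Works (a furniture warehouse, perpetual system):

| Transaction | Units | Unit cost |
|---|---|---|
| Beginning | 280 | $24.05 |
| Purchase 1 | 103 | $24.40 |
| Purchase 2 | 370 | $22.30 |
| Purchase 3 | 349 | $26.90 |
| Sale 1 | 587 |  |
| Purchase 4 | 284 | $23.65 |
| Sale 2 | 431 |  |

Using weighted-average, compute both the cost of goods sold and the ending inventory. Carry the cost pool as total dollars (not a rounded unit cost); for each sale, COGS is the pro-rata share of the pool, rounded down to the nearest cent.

After Beginning: 280 on hand, pool $6,734.00 (≈ $24.0500 each)
After Purchase 1: 383 on hand, pool $9,247.20 (≈ $24.1441 each)
After Purchase 2: 753 on hand, pool $17,498.20 (≈ $23.2380 each)
After Purchase 3: 1102 on hand, pool $26,886.30 (≈ $24.3977 each)
Sale 1, sell 587: 587/1102 × $26,886.30 → $14,321.46
After Purchase 4: 799 on hand, pool $19,281.44 (≈ $24.1320 each)
Sale 2, sell 431: 431/799 × $19,281.44 → $10,400.87
Total COGS = $14,321.46 + $10,400.87 = $24,722.33
Ending inventory (cost pool remaining) = $8,880.57

COGS = $24,722.33; ending inventory = $8,880.57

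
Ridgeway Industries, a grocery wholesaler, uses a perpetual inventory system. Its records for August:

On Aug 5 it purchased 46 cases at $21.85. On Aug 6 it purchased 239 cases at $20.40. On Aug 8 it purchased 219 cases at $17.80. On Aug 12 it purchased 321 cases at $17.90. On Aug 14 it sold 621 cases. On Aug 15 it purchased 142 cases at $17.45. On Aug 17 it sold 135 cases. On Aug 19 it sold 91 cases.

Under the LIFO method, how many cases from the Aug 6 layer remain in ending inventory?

74

Aug 14, 621 sold [LIFO — newest first]: 321 @ $17.90 + 219 @ $17.80 + 81 @ $20.40 = $11,296.50
Aug 17, 135 sold [LIFO — newest first]: 135 @ $17.45 = $2,355.75
Aug 19, 91 sold [LIFO — newest first]: 7 @ $17.45 + 84 @ $20.40 = $1,835.75
Total COGS = $11,296.50 + $2,355.75 + $1,835.75 = $15,488.00
Ending inventory: 46 @ $21.85 + 74 @ $20.40 = $2,514.70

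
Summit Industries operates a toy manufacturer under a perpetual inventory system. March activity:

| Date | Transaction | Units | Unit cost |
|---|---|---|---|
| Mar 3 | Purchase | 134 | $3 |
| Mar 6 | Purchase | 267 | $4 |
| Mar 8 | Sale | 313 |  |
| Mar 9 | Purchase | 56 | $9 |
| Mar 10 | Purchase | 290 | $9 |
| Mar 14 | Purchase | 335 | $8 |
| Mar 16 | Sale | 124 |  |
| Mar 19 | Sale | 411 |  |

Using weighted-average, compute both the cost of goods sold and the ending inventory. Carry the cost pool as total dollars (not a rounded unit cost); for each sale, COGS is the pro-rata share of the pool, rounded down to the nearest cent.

After Mar 3: 134 on hand, pool $402.00 (≈ $3.0000 each)
After Mar 6: 401 on hand, pool $1,470.00 (≈ $3.6658 each)
Mar 8, sell 313: 313/401 × $1,470.00 → $1,147.40
After Mar 9: 144 on hand, pool $826.60 (≈ $5.7403 each)
After Mar 10: 434 on hand, pool $3,436.60 (≈ $7.9184 each)
After Mar 14: 769 on hand, pool $6,116.60 (≈ $7.9540 each)
Mar 16, sell 124: 124/769 × $6,116.60 → $986.29
Mar 19, sell 411: 411/645 × $5,130.31 → $3,269.08
Total COGS = $1,147.40 + $986.29 + $3,269.08 = $5,402.77
Ending inventory (cost pool remaining) = $1,861.23

COGS = $5,402.77; ending inventory = $1,861.23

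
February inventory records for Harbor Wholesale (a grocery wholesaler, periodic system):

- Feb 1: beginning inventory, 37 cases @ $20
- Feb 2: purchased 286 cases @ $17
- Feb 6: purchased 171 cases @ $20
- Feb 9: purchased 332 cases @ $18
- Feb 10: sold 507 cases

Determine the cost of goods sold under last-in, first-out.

Feb 10, 507 sold [LIFO — newest first]: 332 @ $18 + 171 @ $20 + 4 @ $17 = $9,464
Ending inventory: 37 @ $20 + 282 @ $17 = $5,534
Check: goods available $14,998 = COGS $9,464 + ending $5,534

COGS = $9,464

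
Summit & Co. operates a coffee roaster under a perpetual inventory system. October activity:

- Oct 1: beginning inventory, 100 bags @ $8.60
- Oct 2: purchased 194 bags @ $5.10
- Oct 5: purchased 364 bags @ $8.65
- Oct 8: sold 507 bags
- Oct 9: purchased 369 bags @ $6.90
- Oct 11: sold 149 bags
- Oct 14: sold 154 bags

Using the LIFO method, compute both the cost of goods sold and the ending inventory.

Oct 8, 507 sold [LIFO — newest first]: 364 @ $8.65 + 143 @ $5.10 = $3,877.90
Oct 11, 149 sold [LIFO — newest first]: 149 @ $6.90 = $1,028.10
Oct 14, 154 sold [LIFO — newest first]: 154 @ $6.90 = $1,062.60
Total COGS = $3,877.90 + $1,028.10 + $1,062.60 = $5,968.60
Ending inventory: 100 @ $8.60 + 51 @ $5.10 + 66 @ $6.90 = $1,575.50
Check: goods available $7,544.10 = COGS $5,968.60 + ending $1,575.50

COGS = $5,968.60; ending inventory = $1,575.50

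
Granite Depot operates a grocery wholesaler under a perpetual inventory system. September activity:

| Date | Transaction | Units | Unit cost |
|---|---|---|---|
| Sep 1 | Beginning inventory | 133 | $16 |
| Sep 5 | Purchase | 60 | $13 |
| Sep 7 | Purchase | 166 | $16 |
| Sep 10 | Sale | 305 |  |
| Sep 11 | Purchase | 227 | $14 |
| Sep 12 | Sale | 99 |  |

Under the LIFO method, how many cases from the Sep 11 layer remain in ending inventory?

128

Sep 10, 305 sold [LIFO — newest first]: 166 @ $16 + 60 @ $13 + 79 @ $16 = $4,700
Sep 12, 99 sold [LIFO — newest first]: 99 @ $14 = $1,386
Total COGS = $4,700 + $1,386 = $6,086
Ending inventory: 54 @ $16 + 128 @ $14 = $2,656
Check: goods available $8,742 = COGS $6,086 + ending $2,656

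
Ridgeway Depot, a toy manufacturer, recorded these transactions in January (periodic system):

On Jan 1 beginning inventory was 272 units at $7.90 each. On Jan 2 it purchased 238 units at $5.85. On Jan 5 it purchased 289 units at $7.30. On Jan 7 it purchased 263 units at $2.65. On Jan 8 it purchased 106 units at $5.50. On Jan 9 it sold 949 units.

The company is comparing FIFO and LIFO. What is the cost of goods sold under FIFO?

FIFO COGS: 272 @ $7.90 + 238 @ $5.85 + 289 @ $7.30 + 150 @ $2.65 = $6,048.30
LIFO COGS: 106 @ $5.50 + 263 @ $2.65 + 289 @ $7.30 + 238 @ $5.85 + 53 @ $7.90 = $5,200.65

COGS = $6,048.30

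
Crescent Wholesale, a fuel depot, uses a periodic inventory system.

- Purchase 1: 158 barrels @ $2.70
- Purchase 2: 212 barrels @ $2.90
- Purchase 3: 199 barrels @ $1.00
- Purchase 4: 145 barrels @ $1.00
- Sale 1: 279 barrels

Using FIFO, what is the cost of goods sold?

Sale 1 (279) [FIFO — oldest first]: 158 @ $2.70 + 121 @ $2.90 = $777.50
Ending inventory: 91 @ $2.90 + 199 @ $1.00 + 145 @ $1.00 = $607.90

COGS = $777.50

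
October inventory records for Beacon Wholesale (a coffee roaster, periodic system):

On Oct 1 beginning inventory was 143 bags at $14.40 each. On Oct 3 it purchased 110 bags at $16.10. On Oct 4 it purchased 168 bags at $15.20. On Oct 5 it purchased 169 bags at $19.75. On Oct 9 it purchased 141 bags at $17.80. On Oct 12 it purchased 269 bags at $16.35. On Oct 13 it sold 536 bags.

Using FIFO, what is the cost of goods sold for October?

COGS = $8,655.05

Oct 13, 536 sold [FIFO — oldest first]: 143 @ $14.40 + 110 @ $16.10 + 168 @ $15.20 + 115 @ $19.75 = $8,655.05
Ending inventory: 54 @ $19.75 + 141 @ $17.80 + 269 @ $16.35 = $7,974.45
Check: goods available $16,629.50 = COGS $8,655.05 + ending $7,974.45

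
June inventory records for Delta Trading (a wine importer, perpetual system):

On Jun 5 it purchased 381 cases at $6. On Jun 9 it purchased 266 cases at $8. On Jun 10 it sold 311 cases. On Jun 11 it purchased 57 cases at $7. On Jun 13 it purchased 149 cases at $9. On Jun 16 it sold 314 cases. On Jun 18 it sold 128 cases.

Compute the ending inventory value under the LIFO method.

Ending inventory = $600

Jun 10, 311 sold [LIFO — newest first]: 266 @ $8 + 45 @ $6 = $2,398
Jun 16, 314 sold [LIFO — newest first]: 149 @ $9 + 57 @ $7 + 108 @ $6 = $2,388
Jun 18, 128 sold [LIFO — newest first]: 128 @ $6 = $768
Total COGS = $2,398 + $2,388 + $768 = $5,554
Ending inventory: 100 @ $6 = $600
Check: goods available $6,154 = COGS $5,554 + ending $600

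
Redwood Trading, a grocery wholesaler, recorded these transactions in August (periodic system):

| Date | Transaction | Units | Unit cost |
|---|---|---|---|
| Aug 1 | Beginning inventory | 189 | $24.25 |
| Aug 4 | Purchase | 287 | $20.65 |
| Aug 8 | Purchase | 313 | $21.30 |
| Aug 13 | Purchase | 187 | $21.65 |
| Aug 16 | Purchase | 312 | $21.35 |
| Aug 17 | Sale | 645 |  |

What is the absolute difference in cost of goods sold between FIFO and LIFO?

$289.95

FIFO COGS: 189 @ $24.25 + 287 @ $20.65 + 169 @ $21.30 = $14,109.50
LIFO COGS: 312 @ $21.35 + 187 @ $21.65 + 146 @ $21.30 = $13,819.55
Difference = |$14,109.50 − $13,819.55| = $289.95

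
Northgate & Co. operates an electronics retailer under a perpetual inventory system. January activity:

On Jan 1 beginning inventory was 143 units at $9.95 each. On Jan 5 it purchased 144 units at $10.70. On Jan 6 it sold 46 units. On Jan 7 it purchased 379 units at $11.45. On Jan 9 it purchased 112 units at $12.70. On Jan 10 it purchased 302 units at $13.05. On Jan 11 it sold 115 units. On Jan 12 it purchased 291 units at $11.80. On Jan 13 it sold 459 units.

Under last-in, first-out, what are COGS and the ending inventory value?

COGS = $7,619.15; ending inventory = $8,481.35

Jan 6, 46 sold [LIFO — newest first]: 46 @ $10.70 = $492.20
Jan 11, 115 sold [LIFO — newest first]: 115 @ $13.05 = $1,500.75
Jan 13, 459 sold [LIFO — newest first]: 291 @ $11.80 + 168 @ $13.05 = $5,626.20
Total COGS = $492.20 + $1,500.75 + $5,626.20 = $7,619.15
Ending inventory: 143 @ $9.95 + 98 @ $10.70 + 379 @ $11.45 + 112 @ $12.70 + 19 @ $13.05 = $8,481.35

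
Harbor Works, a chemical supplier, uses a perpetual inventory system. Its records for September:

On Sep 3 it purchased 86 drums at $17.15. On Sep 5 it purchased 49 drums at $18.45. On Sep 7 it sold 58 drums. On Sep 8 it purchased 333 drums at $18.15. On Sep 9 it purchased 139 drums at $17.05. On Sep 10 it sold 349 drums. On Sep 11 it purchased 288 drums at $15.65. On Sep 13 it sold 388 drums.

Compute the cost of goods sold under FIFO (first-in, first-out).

COGS = $13,735.05

Sep 7, 58 sold [FIFO — oldest first]: 58 @ $17.15 = $994.70
Sep 10, 349 sold [FIFO — oldest first]: 28 @ $17.15 + 49 @ $18.45 + 272 @ $18.15 = $6,321.05
Sep 13, 388 sold [FIFO — oldest first]: 61 @ $18.15 + 139 @ $17.05 + 188 @ $15.65 = $6,419.30
Total COGS = $994.70 + $6,321.05 + $6,419.30 = $13,735.05
Ending inventory: 100 @ $15.65 = $1,565.00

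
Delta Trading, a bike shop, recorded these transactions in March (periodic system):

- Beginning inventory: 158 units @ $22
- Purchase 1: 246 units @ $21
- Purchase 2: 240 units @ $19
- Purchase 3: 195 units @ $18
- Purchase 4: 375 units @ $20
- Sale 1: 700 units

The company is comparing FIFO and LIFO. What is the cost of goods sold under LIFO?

COGS = $13,480

FIFO COGS: 158 @ $22 + 246 @ $21 + 240 @ $19 + 56 @ $18 = $14,210
LIFO COGS: 375 @ $20 + 195 @ $18 + 130 @ $19 = $13,480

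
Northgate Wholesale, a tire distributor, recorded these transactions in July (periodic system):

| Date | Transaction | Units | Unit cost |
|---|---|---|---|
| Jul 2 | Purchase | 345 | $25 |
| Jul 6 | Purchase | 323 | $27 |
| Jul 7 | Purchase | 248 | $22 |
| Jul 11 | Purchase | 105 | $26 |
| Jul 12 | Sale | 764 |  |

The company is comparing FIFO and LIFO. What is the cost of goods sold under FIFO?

COGS = $19,458

FIFO COGS: 345 @ $25 + 323 @ $27 + 96 @ $22 = $19,458
LIFO COGS: 105 @ $26 + 248 @ $22 + 323 @ $27 + 88 @ $25 = $19,107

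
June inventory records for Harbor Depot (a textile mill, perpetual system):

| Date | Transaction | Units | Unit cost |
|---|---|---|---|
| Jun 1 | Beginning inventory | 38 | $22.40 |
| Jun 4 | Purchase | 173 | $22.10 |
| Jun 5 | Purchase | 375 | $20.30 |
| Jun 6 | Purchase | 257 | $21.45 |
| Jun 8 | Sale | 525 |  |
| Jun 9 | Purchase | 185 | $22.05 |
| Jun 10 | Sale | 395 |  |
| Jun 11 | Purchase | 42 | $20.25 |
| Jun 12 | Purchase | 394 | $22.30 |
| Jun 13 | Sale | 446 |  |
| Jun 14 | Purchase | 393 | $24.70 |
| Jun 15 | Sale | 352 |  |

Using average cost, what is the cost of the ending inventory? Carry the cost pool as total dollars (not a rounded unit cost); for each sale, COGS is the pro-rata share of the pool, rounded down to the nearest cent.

Ending inventory = $3,357.70

After Jun 1: 38 on hand, pool $851.20 (≈ $22.4000 each)
After Jun 4: 211 on hand, pool $4,674.50 (≈ $22.1540 each)
After Jun 5: 586 on hand, pool $12,287.00 (≈ $20.9676 each)
After Jun 6: 843 on hand, pool $17,799.65 (≈ $21.1147 each)
Jun 8, sell 525: 525/843 × $17,799.65 → $11,085.19
After Jun 9: 503 on hand, pool $10,793.71 (≈ $21.4587 each)
Jun 10, sell 395: 395/503 × $10,793.71 → $8,476.17
After Jun 11: 150 on hand, pool $3,168.04 (≈ $21.1203 each)
After Jun 12: 544 on hand, pool $11,954.24 (≈ $21.9747 each)
Jun 13, sell 446: 446/544 × $11,954.24 → $9,800.71
After Jun 14: 491 on hand, pool $11,860.63 (≈ $24.1561 each)
Jun 15, sell 352: 352/491 × $11,860.63 → $8,502.93
Total COGS = $11,085.19 + $8,476.17 + $9,800.71 + $8,502.93 = $37,865.00
Ending inventory (cost pool remaining) = $3,357.70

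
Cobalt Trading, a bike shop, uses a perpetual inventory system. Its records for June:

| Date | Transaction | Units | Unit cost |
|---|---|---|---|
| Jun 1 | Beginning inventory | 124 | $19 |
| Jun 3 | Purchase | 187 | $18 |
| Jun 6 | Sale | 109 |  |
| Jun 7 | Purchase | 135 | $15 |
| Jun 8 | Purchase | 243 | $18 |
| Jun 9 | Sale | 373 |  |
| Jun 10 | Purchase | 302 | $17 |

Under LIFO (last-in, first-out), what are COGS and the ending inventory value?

COGS = $8,286; ending inventory = $8,969

Jun 6, 109 sold [LIFO — newest first]: 109 @ $18 = $1,962
Jun 9, 373 sold [LIFO — newest first]: 243 @ $18 + 130 @ $15 = $6,324
Total COGS = $1,962 + $6,324 = $8,286
Ending inventory: 124 @ $19 + 78 @ $18 + 5 @ $15 + 302 @ $17 = $8,969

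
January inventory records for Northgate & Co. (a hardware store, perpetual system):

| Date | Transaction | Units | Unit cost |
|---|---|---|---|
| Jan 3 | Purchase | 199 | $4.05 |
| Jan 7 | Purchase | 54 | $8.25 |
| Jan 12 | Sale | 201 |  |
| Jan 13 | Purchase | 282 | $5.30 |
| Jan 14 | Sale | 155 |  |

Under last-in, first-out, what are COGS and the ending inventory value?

COGS = $1,862.35; ending inventory = $883.70

Jan 12, 201 sold [LIFO — newest first]: 54 @ $8.25 + 147 @ $4.05 = $1,040.85
Jan 14, 155 sold [LIFO — newest first]: 155 @ $5.30 = $821.50
Total COGS = $1,040.85 + $821.50 = $1,862.35
Ending inventory: 52 @ $4.05 + 127 @ $5.30 = $883.70
Check: goods available $2,746.05 = COGS $1,862.35 + ending $883.70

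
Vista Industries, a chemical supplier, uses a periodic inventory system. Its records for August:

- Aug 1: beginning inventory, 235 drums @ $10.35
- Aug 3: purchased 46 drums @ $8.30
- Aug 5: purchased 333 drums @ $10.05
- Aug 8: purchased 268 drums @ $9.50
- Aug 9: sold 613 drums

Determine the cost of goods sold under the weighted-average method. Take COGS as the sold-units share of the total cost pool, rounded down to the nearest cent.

COGS = $6,051.25

Aug 9, sell 613: 613/882 × $8,706.70 → $6,051.25
Ending inventory (cost pool remaining) = $2,655.45
Check: goods available $8,706.70 = COGS $6,051.25 + ending $2,655.45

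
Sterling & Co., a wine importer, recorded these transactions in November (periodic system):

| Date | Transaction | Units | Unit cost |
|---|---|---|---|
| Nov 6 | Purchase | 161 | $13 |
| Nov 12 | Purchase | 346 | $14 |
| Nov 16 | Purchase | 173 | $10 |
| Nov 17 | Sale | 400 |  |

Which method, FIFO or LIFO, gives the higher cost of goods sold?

FIFO

FIFO COGS: 161 @ $13 + 239 @ $14 = $5,439
LIFO COGS: 173 @ $10 + 227 @ $14 = $4,908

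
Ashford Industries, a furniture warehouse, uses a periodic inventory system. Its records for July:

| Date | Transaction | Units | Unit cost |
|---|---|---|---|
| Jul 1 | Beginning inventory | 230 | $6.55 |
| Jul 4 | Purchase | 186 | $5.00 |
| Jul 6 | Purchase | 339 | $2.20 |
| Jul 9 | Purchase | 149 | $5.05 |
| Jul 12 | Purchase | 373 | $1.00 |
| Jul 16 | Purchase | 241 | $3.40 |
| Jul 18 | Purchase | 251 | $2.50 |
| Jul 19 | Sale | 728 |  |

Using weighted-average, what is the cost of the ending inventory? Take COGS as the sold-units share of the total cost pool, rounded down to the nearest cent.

Jul 19, sell 728: 728/1769 × $5,754.65 → $2,368.22
Ending inventory (cost pool remaining) = $3,386.43
Check: goods available $5,754.65 = COGS $2,368.22 + ending $3,386.43

Ending inventory = $3,386.43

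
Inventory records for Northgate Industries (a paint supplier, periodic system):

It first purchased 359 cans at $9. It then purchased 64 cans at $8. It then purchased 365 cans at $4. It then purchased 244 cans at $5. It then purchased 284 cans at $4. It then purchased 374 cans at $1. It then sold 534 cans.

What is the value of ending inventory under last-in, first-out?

Ending inventory = $6,919

Sale 1 (534) [LIFO — newest first]: 374 @ $1 + 160 @ $4 = $1,014
Ending inventory: 359 @ $9 + 64 @ $8 + 365 @ $4 + 244 @ $5 + 124 @ $4 = $6,919
Check: goods available $7,933 = COGS $1,014 + ending $6,919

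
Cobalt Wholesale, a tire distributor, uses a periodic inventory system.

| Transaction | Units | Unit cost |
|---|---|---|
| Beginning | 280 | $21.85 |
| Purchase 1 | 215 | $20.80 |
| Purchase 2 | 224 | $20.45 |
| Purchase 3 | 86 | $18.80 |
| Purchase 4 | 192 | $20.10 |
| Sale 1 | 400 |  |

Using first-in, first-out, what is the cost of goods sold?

Sale 1 (400) [FIFO — oldest first]: 280 @ $21.85 + 120 @ $20.80 = $8,614.00
Ending inventory: 95 @ $20.80 + 224 @ $20.45 + 86 @ $18.80 + 192 @ $20.10 = $12,032.80
Check: goods available $20,646.80 = COGS $8,614.00 + ending $12,032.80

COGS = $8,614.00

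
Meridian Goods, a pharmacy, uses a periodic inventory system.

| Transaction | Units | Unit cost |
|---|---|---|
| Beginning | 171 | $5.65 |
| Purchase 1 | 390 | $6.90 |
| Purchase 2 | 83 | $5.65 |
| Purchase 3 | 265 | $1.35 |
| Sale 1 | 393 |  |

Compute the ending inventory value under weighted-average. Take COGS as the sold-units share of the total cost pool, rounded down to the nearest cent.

Sale 1, sell 393: 393/909 × $4,483.85 → $1,938.56
Ending inventory (cost pool remaining) = $2,545.29
Check: goods available $4,483.85 = COGS $1,938.56 + ending $2,545.29

Ending inventory = $2,545.29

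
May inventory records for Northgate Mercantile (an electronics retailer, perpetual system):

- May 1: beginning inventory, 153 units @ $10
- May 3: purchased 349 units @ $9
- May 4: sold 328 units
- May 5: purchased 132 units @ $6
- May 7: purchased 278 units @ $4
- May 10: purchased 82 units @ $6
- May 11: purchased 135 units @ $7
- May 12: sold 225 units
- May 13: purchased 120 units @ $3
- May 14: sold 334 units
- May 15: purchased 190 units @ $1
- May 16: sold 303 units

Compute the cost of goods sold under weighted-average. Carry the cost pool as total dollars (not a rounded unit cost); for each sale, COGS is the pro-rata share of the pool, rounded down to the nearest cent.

After May 1: 153 on hand, pool $1,530.00 (≈ $10.0000 each)
After May 3: 502 on hand, pool $4,671.00 (≈ $9.3048 each)
May 4, sell 328: 328/502 × $4,671.00 → $3,051.96
After May 5: 306 on hand, pool $2,411.04 (≈ $7.8792 each)
After May 7: 584 on hand, pool $3,523.04 (≈ $6.0326 each)
After May 10: 666 on hand, pool $4,015.04 (≈ $6.0286 each)
After May 11: 801 on hand, pool $4,960.04 (≈ $6.1923 each)
May 12, sell 225: 225/801 × $4,960.04 → $1,393.26
After May 13: 696 on hand, pool $3,926.78 (≈ $5.6419 each)
May 14, sell 334: 334/696 × $3,926.78 → $1,884.40
After May 15: 552 on hand, pool $2,232.38 (≈ $4.0442 each)
May 16, sell 303: 303/552 × $2,232.38 → $1,225.38
Total COGS = $3,051.96 + $1,393.26 + $1,884.40 + $1,225.38 = $7,555.00
Ending inventory (cost pool remaining) = $1,007.00

COGS = $7,555.00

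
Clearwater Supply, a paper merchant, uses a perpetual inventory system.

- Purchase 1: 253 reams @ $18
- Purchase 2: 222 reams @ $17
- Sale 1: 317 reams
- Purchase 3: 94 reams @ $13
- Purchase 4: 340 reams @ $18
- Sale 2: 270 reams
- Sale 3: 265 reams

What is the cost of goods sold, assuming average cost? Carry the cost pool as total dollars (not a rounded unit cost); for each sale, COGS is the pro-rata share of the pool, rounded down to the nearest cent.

COGS = $14,696.36

After Purchase 1: 253 on hand, pool $4,554.00 (≈ $18.0000 each)
After Purchase 2: 475 on hand, pool $8,328.00 (≈ $17.5326 each)
Sale 1, sell 317: 317/475 × $8,328.00 → $5,557.84
After Purchase 3: 252 on hand, pool $3,992.16 (≈ $15.8419 each)
After Purchase 4: 592 on hand, pool $10,112.16 (≈ $17.0814 each)
Sale 2, sell 270: 270/592 × $10,112.16 → $4,611.96
Sale 3, sell 265: 265/322 × $5,500.20 → $4,526.56
Total COGS = $5,557.84 + $4,611.96 + $4,526.56 = $14,696.36
Ending inventory (cost pool remaining) = $973.64
Check: goods available $15,670.00 = COGS $14,696.36 + ending $973.64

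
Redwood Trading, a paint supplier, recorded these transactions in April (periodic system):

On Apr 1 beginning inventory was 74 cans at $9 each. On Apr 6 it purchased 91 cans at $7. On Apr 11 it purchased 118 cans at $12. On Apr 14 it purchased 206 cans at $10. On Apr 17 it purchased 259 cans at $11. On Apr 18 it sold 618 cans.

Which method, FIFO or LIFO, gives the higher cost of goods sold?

FIFO COGS: 74 @ $9 + 91 @ $7 + 118 @ $12 + 206 @ $10 + 129 @ $11 = $6,198
LIFO COGS: 259 @ $11 + 206 @ $10 + 118 @ $12 + 35 @ $7 = $6,570

LIFO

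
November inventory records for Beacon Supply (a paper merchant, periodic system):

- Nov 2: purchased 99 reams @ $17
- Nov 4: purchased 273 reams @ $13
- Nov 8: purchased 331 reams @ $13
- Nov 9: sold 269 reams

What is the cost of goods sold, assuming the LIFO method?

Nov 9, 269 sold [LIFO — newest first]: 269 @ $13 = $3,497
Ending inventory: 99 @ $17 + 273 @ $13 + 62 @ $13 = $6,038

COGS = $3,497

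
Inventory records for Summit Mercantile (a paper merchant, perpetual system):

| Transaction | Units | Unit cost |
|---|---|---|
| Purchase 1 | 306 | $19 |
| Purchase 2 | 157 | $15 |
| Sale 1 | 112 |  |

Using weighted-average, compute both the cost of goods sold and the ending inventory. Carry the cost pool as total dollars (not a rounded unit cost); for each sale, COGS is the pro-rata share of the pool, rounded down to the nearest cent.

COGS = $1,976.08; ending inventory = $6,192.92

After Purchase 1: 306 on hand, pool $5,814.00 (≈ $19.0000 each)
After Purchase 2: 463 on hand, pool $8,169.00 (≈ $17.6436 each)
Sale 1, sell 112: 112/463 × $8,169.00 → $1,976.08
Ending inventory (cost pool remaining) = $6,192.92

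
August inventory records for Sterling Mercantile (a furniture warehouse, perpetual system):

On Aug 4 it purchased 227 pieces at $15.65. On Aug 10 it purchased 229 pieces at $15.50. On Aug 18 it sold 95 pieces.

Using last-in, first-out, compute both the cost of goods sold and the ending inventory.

COGS = $1,472.50; ending inventory = $5,629.55

Aug 18, 95 sold [LIFO — newest first]: 95 @ $15.50 = $1,472.50
Ending inventory: 227 @ $15.65 + 134 @ $15.50 = $5,629.55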